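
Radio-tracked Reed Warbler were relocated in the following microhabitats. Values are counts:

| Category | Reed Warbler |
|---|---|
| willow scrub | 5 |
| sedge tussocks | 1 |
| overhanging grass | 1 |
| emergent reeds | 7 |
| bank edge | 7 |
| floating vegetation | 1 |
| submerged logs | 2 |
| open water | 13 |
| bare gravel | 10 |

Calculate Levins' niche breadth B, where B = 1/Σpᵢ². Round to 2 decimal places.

Proportions for Reed Warbler (n=47): 5/47=0.1064, 1/47=0.0213, 1/47=0.0213, 7/47=0.1489, 7/47=0.1489, 1/47=0.0213, 2/47=0.0426, 13/47=0.2766, 10/47=0.2128
Σpᵢ² = 0.1064² + 0.0213² + 0.0213² + 0.1489² + 0.1489² + 0.0213² + 0.0426² + 0.2766² + 0.2128² = 0.011321 + 0.000454 + 0.000454 + 0.022171 + 0.022171 + 0.000454 + 0.001815 + 0.076508 + 0.045284 = 0.180632
B = 1 / 0.180632 = 5.5361

5.54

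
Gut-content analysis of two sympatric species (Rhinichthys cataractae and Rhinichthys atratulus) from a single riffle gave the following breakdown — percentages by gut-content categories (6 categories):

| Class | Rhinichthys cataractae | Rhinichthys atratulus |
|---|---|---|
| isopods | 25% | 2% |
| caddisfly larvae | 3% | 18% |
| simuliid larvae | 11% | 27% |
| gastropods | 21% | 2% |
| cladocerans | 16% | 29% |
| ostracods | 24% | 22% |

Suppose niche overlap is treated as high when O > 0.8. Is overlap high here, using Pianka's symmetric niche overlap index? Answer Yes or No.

No

Convert percentages to proportions (divide by 100).
Σ p₁ᵢp₂ᵢ = 0.0050 + 0.0054 + 0.0297 + 0.0042 + 0.0464 + 0.0528 = 0.1435
Σp_1ᵢ² = 0.25² + 0.03² + 0.11² + 0.21² + 0.16² + 0.24² = 0.0625 + 0.0009 + 0.0121 + 0.0441 + 0.0256 + 0.0576 = 0.2028
Σp_2ᵢ² = 0.02² + 0.18² + 0.27² + 0.02² + 0.29² + 0.22² = 0.0004 + 0.0324 + 0.0729 + 0.0004 + 0.0841 + 0.0484 = 0.2386
O = 0.1435 / √(0.2028 × 0.2386) = 0.1435 / 0.21997 = 0.6524
O = 0.6524 < 0.8 → No.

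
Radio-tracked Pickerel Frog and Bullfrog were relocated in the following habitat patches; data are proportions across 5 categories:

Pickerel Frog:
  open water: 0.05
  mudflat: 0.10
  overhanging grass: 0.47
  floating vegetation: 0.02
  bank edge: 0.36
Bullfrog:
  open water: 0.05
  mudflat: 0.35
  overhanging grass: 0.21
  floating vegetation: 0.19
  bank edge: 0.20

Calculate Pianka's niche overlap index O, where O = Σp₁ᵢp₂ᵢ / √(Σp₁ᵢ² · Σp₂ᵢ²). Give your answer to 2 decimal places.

0.71

Σ p₁ᵢp₂ᵢ = 0.0025 + 0.0350 + 0.0987 + 0.0038 + 0.0720 = 0.2120
Σp_1ᵢ² = 0.05² + 0.10² + 0.47² + 0.02² + 0.36² = 0.0025 + 0.0100 + 0.2209 + 0.0004 + 0.1296 = 0.3634
Σp_2ᵢ² = 0.05² + 0.35² + 0.21² + 0.19² + 0.20² = 0.0025 + 0.1225 + 0.0441 + 0.0361 + 0.0400 = 0.2452
O = 0.2120 / √(0.3634 × 0.2452) = 0.2120 / 0.29851 = 0.7102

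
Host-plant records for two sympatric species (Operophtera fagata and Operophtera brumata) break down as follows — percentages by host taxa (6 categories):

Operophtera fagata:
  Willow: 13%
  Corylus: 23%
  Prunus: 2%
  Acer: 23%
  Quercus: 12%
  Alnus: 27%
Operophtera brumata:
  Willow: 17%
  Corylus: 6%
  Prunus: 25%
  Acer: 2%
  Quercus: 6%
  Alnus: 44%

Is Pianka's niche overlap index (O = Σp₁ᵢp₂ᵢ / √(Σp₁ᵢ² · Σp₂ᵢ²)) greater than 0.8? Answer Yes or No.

No

Convert percentages to proportions (divide by 100).
Σ p₁ᵢp₂ᵢ = 0.0221 + 0.0138 + 0.0050 + 0.0046 + 0.0072 + 0.1188 = 0.1715
Σp_1ᵢ² = 0.13² + 0.23² + 0.02² + 0.23² + 0.12² + 0.27² = 0.0169 + 0.0529 + 0.0004 + 0.0529 + 0.0144 + 0.0729 = 0.2104
Σp_2ᵢ² = 0.17² + 0.06² + 0.25² + 0.02² + 0.06² + 0.44² = 0.0289 + 0.0036 + 0.0625 + 0.0004 + 0.0036 + 0.1936 = 0.2926
O = 0.1715 / √(0.2104 × 0.2926) = 0.1715 / 0.24812 = 0.6912
O = 0.6912 < 0.8 → No.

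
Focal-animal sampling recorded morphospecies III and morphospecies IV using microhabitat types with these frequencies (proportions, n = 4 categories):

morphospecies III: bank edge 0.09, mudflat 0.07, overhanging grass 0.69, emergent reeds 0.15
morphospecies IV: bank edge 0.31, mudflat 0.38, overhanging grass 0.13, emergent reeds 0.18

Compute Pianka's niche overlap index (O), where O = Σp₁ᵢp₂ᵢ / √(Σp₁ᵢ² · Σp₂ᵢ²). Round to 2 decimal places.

0.44

Σ p₁ᵢp₂ᵢ = 0.0279 + 0.0266 + 0.0897 + 0.0270 = 0.1712
Σp_1ᵢ² = 0.09² + 0.07² + 0.69² + 0.15² = 0.0081 + 0.0049 + 0.4761 + 0.0225 = 0.5116
Σp_2ᵢ² = 0.31² + 0.38² + 0.13² + 0.18² = 0.0961 + 0.1444 + 0.0169 + 0.0324 = 0.2898
O = 0.1712 / √(0.5116 × 0.2898) = 0.1712 / 0.38505 = 0.4446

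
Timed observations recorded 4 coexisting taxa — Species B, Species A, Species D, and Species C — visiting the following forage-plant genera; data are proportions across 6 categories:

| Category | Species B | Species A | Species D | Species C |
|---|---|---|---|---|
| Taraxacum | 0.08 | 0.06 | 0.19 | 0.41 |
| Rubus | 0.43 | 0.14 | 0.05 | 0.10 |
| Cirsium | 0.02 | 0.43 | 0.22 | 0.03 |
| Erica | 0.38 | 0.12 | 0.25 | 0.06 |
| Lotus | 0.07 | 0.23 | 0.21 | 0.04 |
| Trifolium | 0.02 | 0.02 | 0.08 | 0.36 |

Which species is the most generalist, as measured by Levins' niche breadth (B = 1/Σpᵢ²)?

Species D

Σp_Bᵢ² = 0.08² + 0.43² + 0.02² + 0.38² + 0.07² + 0.02² = 0.0064 + 0.1849 + 0.0004 + 0.1444 + 0.0049 + 0.0004 = 0.3414
B_B = 1 / 0.3414 = 2.9291
Σp_Aᵢ² = 0.06² + 0.14² + 0.43² + 0.12² + 0.23² + 0.02² = 0.0036 + 0.0196 + 0.1849 + 0.0144 + 0.0529 + 0.0004 = 0.2758
B_A = 1 / 0.2758 = 3.6258
Σp_Dᵢ² = 0.19² + 0.05² + 0.22² + 0.25² + 0.21² + 0.08² = 0.0361 + 0.0025 + 0.0484 + 0.0625 + 0.0441 + 0.0064 = 0.2000
B_D = 1 / 0.2000 = 5.0000
Σp_Cᵢ² = 0.41² + 0.10² + 0.03² + 0.06² + 0.04² + 0.36² = 0.1681 + 0.0100 + 0.0009 + 0.0036 + 0.0016 + 0.1296 = 0.3138
B_C = 1 / 0.3138 = 3.1867
Highest B → broadest niche (most generalist): Species D (B = 5.00).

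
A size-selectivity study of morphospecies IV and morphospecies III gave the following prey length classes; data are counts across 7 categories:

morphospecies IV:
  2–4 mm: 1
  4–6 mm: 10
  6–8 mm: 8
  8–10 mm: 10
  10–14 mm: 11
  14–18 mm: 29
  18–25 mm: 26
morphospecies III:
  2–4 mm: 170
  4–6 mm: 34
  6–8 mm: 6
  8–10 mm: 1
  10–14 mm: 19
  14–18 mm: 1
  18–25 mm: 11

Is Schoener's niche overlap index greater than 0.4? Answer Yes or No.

No

Proportions for morphospecies IV (n=95): 1/95=0.0105, 10/95=0.1053, 8/95=0.0842, 10/95=0.1053, 11/95=0.1158, 29/95=0.3053, 26/95=0.2737
Proportions for morphospecies III (n=242): 170/242=0.7025, 34/242=0.1405, 6/242=0.0248, 1/242=0.0041, 19/242=0.0785, 1/242=0.0041, 11/242=0.0455
Σ|p₁ᵢ − p₂ᵢ| = 0.6920 + 0.0352 + 0.0594 + 0.1012 + 0.0373 + 0.3012 + 0.2282 = 1.4545
D = 1 − ½ × 1.4545 = 1 − 0.72725 = 0.27275
D = 0.27275 < 0.4 → No.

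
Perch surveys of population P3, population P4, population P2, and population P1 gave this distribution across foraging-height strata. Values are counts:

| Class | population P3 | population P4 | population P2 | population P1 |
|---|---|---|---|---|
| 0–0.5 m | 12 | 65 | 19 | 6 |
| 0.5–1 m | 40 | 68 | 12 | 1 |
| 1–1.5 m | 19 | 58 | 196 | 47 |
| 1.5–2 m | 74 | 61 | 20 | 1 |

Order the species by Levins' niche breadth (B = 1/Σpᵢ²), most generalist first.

population P4 > population P3 > population P2 > population P1

Proportions for population P3 (n=145): 12/145=0.0828, 40/145=0.2759, 19/145=0.1310, 74/145=0.5103
Proportions for population P4 (n=252): 65/252=0.2579, 68/252=0.2698, 58/252=0.2302, 61/252=0.2421
Proportions for population P2 (n=247): 19/247=0.0769, 12/247=0.0486, 196/247=0.7935, 20/247=0.0810
Proportions for population P1 (n=55): 6/55=0.1091, 1/55=0.0182, 47/55=0.8545, 1/55=0.0182
Σp_P3ᵢ² = 0.0828² + 0.2759² + 0.1310² + 0.5103² = 0.006856 + 0.076121 + 0.017161 + 0.260406 = 0.360544
B_P3 = 1 / 0.360544 = 2.7736
Σp_P4ᵢ² = 0.2579² + 0.2698² + 0.2302² + 0.2421² = 0.066512 + 0.072792 + 0.052992 + 0.058612 = 0.250908
B_P4 = 1 / 0.250908 = 3.9855
Σp_P2ᵢ² = 0.0769² + 0.0486² + 0.7935² + 0.0810² = 0.005914 + 0.002362 + 0.629642 + 0.006561 = 0.644479
B_P2 = 1 / 0.644479 = 1.5516
Σp_P1ᵢ² = 0.1091² + 0.0182² + 0.8545² + 0.0182² = 0.011903 + 0.000331 + 0.730170 + 0.000331 = 0.742735
B_P1 = 1 / 0.742735 = 1.3464
Ranking by B (broadest → narrowest): population P4 (3.99) > population P3 (2.77) > population P2 (1.55) > population P1 (1.35)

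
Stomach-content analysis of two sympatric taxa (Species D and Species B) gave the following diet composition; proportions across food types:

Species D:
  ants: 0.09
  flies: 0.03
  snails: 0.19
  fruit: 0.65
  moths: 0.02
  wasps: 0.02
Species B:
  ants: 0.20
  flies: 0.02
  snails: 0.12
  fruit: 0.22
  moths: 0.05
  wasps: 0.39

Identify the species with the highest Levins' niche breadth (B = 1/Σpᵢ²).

Σp_Dᵢ² = 0.09² + 0.03² + 0.19² + 0.65² + 0.02² + 0.02² = 0.0081 + 0.0009 + 0.0361 + 0.4225 + 0.0004 + 0.0004 = 0.4684
B_D = 1 / 0.4684 = 2.1349
Σp_Bᵢ² = 0.20² + 0.02² + 0.12² + 0.22² + 0.05² + 0.39² = 0.0400 + 0.0004 + 0.0144 + 0.0484 + 0.0025 + 0.1521 = 0.2578
B_B = 1 / 0.2578 = 3.8790
Highest B → broadest niche (most generalist): Species B (B = 3.88).

Species B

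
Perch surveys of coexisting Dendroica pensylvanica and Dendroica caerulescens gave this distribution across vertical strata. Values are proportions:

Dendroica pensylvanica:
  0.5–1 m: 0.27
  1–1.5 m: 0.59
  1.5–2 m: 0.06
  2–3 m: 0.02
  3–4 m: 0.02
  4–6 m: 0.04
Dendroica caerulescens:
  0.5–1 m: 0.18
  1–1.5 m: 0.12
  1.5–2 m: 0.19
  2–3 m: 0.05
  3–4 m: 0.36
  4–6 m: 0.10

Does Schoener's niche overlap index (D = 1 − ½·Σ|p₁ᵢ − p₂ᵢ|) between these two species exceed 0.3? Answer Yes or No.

Σ|p₁ᵢ − p₂ᵢ| = 0.09 + 0.47 + 0.13 + 0.03 + 0.34 + 0.06 = 1.12
D = 1 − ½ × 1.12 = 1 − 0.560 = 0.4400
D = 0.4400 > 0.3 → Yes.

Yes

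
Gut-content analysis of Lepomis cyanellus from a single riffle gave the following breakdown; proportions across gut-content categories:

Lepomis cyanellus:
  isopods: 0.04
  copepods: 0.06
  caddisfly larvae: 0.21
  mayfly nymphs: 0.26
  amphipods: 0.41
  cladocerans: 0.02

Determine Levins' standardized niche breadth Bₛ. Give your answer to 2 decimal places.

Σpᵢ² = 0.04² + 0.06² + 0.21² + 0.26² + 0.41² + 0.02² = 0.0016 + 0.0036 + 0.0441 + 0.0676 + 0.1681 + 0.0004 = 0.2854
B = 1 / 0.2854 = 3.5039
Bₛ = (B − 1)/(n − 1) = (3.5039 − 1)/(6 − 1) = 2.5039/5 = 0.5008

0.50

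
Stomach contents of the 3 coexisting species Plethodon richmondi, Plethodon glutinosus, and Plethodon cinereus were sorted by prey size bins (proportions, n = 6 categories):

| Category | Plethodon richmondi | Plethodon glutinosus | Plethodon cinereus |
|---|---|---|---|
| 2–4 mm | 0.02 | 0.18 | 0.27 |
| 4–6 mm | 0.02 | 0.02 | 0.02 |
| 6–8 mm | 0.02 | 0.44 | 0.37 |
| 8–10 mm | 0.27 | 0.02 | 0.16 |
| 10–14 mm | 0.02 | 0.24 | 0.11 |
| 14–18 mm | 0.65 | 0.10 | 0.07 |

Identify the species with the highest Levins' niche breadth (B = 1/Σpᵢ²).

Plethodon cinereus

Σp_richᵢ² = 0.02² + 0.02² + 0.02² + 0.27² + 0.02² + 0.65² = 0.0004 + 0.0004 + 0.0004 + 0.0729 + 0.0004 + 0.4225 = 0.4970
B_rich = 1 / 0.4970 = 2.0121
Σp_glutᵢ² = 0.18² + 0.02² + 0.44² + 0.02² + 0.24² + 0.10² = 0.0324 + 0.0004 + 0.1936 + 0.0004 + 0.0576 + 0.0100 = 0.2944
B_glut = 1 / 0.2944 = 3.3967
Σp_cineᵢ² = 0.27² + 0.02² + 0.37² + 0.16² + 0.11² + 0.07² = 0.0729 + 0.0004 + 0.1369 + 0.0256 + 0.0121 + 0.0049 = 0.2528
B_cine = 1 / 0.2528 = 3.9557
Highest B → broadest niche (most generalist): Plethodon cinereus (B = 3.96).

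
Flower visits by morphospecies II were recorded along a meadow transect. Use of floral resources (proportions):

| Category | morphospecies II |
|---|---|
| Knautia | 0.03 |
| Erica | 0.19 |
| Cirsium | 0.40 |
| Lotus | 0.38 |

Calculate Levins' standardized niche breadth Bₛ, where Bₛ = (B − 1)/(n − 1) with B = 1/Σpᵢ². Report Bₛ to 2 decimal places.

Σpᵢ² = 0.03² + 0.19² + 0.40² + 0.38² = 0.0009 + 0.0361 + 0.1600 + 0.1444 = 0.3414
B = 1 / 0.3414 = 2.9291
Bₛ = (B − 1)/(n − 1) = (2.9291 − 1)/(4 − 1) = 1.9291/3 = 0.6430

0.64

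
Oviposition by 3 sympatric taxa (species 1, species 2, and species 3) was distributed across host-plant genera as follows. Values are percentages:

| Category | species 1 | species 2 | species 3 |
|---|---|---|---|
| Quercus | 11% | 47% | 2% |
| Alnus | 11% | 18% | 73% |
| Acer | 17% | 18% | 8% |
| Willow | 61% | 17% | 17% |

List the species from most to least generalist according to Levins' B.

species 2 > species 1 > species 3

Convert percentages to proportions (divide by 100).
Σp_1ᵢ² = 0.11² + 0.11² + 0.17² + 0.61² = 0.0121 + 0.0121 + 0.0289 + 0.3721 = 0.4252
B_1 = 1 / 0.4252 = 2.3518
Σp_2ᵢ² = 0.47² + 0.18² + 0.18² + 0.17² = 0.2209 + 0.0324 + 0.0324 + 0.0289 = 0.3146
B_2 = 1 / 0.3146 = 3.1786
Σp_3ᵢ² = 0.02² + 0.73² + 0.08² + 0.17² = 0.0004 + 0.5329 + 0.0064 + 0.0289 = 0.5686
B_3 = 1 / 0.5686 = 1.7587
Ranking by B (broadest → narrowest): species 2 (3.18) > species 1 (2.35) > species 3 (1.76)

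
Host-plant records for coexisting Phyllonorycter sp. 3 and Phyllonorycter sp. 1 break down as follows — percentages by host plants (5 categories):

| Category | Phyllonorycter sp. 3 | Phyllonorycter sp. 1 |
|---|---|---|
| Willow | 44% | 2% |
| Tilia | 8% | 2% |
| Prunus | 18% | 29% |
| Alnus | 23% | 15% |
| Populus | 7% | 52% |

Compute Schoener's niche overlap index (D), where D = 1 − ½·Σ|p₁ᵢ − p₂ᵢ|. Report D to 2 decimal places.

Convert percentages to proportions (divide by 100).
Σ|p₁ᵢ − p₂ᵢ| = 0.42 + 0.06 + 0.11 + 0.08 + 0.45 = 1.12
D = 1 − ½ × 1.12 = 1 − 0.560 = 0.4400

0.44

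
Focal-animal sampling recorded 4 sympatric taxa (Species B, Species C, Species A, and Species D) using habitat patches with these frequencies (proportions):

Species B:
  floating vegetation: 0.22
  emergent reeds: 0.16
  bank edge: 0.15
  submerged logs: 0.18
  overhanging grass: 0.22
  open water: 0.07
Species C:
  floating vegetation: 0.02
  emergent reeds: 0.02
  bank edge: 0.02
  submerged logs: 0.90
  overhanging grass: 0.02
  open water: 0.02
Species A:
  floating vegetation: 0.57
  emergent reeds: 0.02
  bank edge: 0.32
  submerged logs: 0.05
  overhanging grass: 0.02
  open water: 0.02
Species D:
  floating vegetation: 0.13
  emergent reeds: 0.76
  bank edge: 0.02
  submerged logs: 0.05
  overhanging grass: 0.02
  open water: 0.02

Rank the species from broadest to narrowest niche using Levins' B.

Species B > Species A > Species D > Species C

Σp_Bᵢ² = 0.22² + 0.16² + 0.15² + 0.18² + 0.22² + 0.07² = 0.0484 + 0.0256 + 0.0225 + 0.0324 + 0.0484 + 0.0049 = 0.1822
B_B = 1 / 0.1822 = 5.4885
Σp_Cᵢ² = 0.02² + 0.02² + 0.02² + 0.90² + 0.02² + 0.02² = 0.0004 + 0.0004 + 0.0004 + 0.8100 + 0.0004 + 0.0004 = 0.8120
B_C = 1 / 0.8120 = 1.2315
Σp_Aᵢ² = 0.57² + 0.02² + 0.32² + 0.05² + 0.02² + 0.02² = 0.3249 + 0.0004 + 0.1024 + 0.0025 + 0.0004 + 0.0004 = 0.4310
B_A = 1 / 0.4310 = 2.3202
Σp_Dᵢ² = 0.13² + 0.76² + 0.02² + 0.05² + 0.02² + 0.02² = 0.0169 + 0.5776 + 0.0004 + 0.0025 + 0.0004 + 0.0004 = 0.5982
B_D = 1 / 0.5982 = 1.6717
Ranking by B (broadest → narrowest): Species B (5.49) > Species A (2.32) > Species D (1.67) > Species C (1.23)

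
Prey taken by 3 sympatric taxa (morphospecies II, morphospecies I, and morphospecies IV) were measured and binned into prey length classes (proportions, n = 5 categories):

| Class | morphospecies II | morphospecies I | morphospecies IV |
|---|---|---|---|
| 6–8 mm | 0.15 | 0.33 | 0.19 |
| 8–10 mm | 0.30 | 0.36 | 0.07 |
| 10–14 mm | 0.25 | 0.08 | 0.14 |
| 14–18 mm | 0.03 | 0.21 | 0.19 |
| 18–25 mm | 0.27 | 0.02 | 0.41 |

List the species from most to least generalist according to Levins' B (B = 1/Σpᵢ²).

morphospecies II > morphospecies IV > morphospecies I

Σp_IIᵢ² = 0.15² + 0.30² + 0.25² + 0.03² + 0.27² = 0.0225 + 0.0900 + 0.0625 + 0.0009 + 0.0729 = 0.2488
B_II = 1 / 0.2488 = 4.0193
Σp_Iᵢ² = 0.33² + 0.36² + 0.08² + 0.21² + 0.02² = 0.1089 + 0.1296 + 0.0064 + 0.0441 + 0.0004 = 0.2894
B_I = 1 / 0.2894 = 3.4554
Σp_IVᵢ² = 0.19² + 0.07² + 0.14² + 0.19² + 0.41² = 0.0361 + 0.0049 + 0.0196 + 0.0361 + 0.1681 = 0.2648
B_IV = 1 / 0.2648 = 3.7764
Ranking by B (broadest → narrowest): morphospecies II (4.02) > morphospecies IV (3.78) > morphospecies I (3.46)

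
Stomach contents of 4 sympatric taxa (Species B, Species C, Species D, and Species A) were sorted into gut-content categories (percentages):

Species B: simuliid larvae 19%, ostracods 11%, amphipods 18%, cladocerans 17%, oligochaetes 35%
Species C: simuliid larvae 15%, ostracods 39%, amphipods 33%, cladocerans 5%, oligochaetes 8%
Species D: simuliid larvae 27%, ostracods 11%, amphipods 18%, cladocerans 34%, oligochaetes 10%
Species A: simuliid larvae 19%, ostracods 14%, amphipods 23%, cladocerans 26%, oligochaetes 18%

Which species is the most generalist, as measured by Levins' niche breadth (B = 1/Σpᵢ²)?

Convert percentages to proportions (divide by 100).
Σp_Bᵢ² = 0.19² + 0.11² + 0.18² + 0.17² + 0.35² = 0.0361 + 0.0121 + 0.0324 + 0.0289 + 0.1225 = 0.2320
B_B = 1 / 0.2320 = 4.3103
Σp_Cᵢ² = 0.15² + 0.39² + 0.33² + 0.05² + 0.08² = 0.0225 + 0.1521 + 0.1089 + 0.0025 + 0.0064 = 0.2924
B_C = 1 / 0.2924 = 3.4200
Σp_Dᵢ² = 0.27² + 0.11² + 0.18² + 0.34² + 0.10² = 0.0729 + 0.0121 + 0.0324 + 0.1156 + 0.0100 = 0.2430
B_D = 1 / 0.2430 = 4.1152
Σp_Aᵢ² = 0.19² + 0.14² + 0.23² + 0.26² + 0.18² = 0.0361 + 0.0196 + 0.0529 + 0.0676 + 0.0324 = 0.2086
B_A = 1 / 0.2086 = 4.7939
Highest B → broadest niche (most generalist): Species A (B = 4.79).

Species A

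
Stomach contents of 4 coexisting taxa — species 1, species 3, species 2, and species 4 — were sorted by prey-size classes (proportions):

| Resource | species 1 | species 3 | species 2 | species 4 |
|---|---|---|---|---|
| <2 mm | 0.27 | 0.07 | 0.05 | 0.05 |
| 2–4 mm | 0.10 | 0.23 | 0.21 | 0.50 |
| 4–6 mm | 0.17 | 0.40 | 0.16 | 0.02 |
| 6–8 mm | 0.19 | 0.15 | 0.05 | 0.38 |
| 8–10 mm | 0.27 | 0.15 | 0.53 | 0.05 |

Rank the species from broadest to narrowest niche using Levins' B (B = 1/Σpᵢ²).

Σp_1ᵢ² = 0.27² + 0.10² + 0.17² + 0.19² + 0.27² = 0.0729 + 0.0100 + 0.0289 + 0.0361 + 0.0729 = 0.2208
B_1 = 1 / 0.2208 = 4.5290
Σp_3ᵢ² = 0.07² + 0.23² + 0.40² + 0.15² + 0.15² = 0.0049 + 0.0529 + 0.1600 + 0.0225 + 0.0225 = 0.2628
B_3 = 1 / 0.2628 = 3.8052
Σp_2ᵢ² = 0.05² + 0.21² + 0.16² + 0.05² + 0.53² = 0.0025 + 0.0441 + 0.0256 + 0.0025 + 0.2809 = 0.3556
B_2 = 1 / 0.3556 = 2.8121
Σp_4ᵢ² = 0.05² + 0.50² + 0.02² + 0.38² + 0.05² = 0.0025 + 0.2500 + 0.0004 + 0.1444 + 0.0025 = 0.3998
B_4 = 1 / 0.3998 = 2.5013
Ranking by B (broadest → narrowest): species 1 (4.53) > species 3 (3.81) > species 2 (2.81) > species 4 (2.50)

species 1 > species 3 > species 2 > species 4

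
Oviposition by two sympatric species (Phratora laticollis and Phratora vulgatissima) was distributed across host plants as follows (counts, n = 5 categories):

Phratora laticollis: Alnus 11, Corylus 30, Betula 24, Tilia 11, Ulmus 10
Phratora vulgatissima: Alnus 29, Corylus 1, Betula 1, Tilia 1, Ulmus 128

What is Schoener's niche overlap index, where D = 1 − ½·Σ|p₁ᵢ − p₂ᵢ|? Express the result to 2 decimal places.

Proportions for Phratora laticollis (n=86): 11/86=0.1279, 30/86=0.3488, 24/86=0.2791, 11/86=0.1279, 10/86=0.1163
Proportions for Phratora vulgatissima (n=160): 29/160=0.1813, 1/160=0.0063, 1/160=0.0063, 1/160=0.0063, 128/160=0.8000
Σ|p₁ᵢ − p₂ᵢ| = 0.0534 + 0.3425 + 0.2728 + 0.1216 + 0.6837 = 1.4740
D = 1 − ½ × 1.4740 = 1 − 0.73700 = 0.26300

0.26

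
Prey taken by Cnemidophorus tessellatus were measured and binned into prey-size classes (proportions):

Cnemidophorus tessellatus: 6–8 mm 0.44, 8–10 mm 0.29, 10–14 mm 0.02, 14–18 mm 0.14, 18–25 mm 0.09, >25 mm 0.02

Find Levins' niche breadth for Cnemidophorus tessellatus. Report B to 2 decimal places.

3.27

Σpᵢ² = 0.44² + 0.29² + 0.02² + 0.14² + 0.09² + 0.02² = 0.1936 + 0.0841 + 0.0004 + 0.0196 + 0.0081 + 0.0004 = 0.3062
B = 1 / 0.3062 = 3.2658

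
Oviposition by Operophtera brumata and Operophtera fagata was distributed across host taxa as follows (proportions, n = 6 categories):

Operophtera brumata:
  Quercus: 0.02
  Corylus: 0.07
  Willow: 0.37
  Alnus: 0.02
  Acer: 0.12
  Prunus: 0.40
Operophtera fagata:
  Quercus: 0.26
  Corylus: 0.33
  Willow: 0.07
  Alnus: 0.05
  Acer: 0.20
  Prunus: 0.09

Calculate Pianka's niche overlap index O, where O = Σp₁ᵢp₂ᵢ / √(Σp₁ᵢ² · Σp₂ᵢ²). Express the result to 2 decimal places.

0.42

Σ p₁ᵢp₂ᵢ = 0.0052 + 0.0231 + 0.0259 + 0.0010 + 0.0240 + 0.0360 = 0.1152
Σp_1ᵢ² = 0.02² + 0.07² + 0.37² + 0.02² + 0.12² + 0.40² = 0.0004 + 0.0049 + 0.1369 + 0.0004 + 0.0144 + 0.1600 = 0.3170
Σp_2ᵢ² = 0.26² + 0.33² + 0.07² + 0.05² + 0.20² + 0.09² = 0.0676 + 0.1089 + 0.0049 + 0.0025 + 0.0400 + 0.0081 = 0.2320
O = 0.1152 / √(0.3170 × 0.2320) = 0.1152 / 0.27119 = 0.4248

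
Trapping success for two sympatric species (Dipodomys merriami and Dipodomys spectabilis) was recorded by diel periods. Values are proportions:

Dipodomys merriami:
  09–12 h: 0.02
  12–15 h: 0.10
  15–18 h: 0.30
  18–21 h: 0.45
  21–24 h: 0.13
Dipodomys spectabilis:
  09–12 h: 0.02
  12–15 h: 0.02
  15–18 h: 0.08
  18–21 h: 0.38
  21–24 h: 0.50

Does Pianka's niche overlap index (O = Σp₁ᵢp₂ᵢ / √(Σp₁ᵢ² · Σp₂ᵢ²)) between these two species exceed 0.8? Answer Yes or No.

No

Σ p₁ᵢp₂ᵢ = 0.0004 + 0.0020 + 0.0240 + 0.1710 + 0.0650 = 0.2624
Σp_1ᵢ² = 0.02² + 0.10² + 0.30² + 0.45² + 0.13² = 0.0004 + 0.0100 + 0.0900 + 0.2025 + 0.0169 = 0.3198
Σp_2ᵢ² = 0.02² + 0.02² + 0.08² + 0.38² + 0.50² = 0.0004 + 0.0004 + 0.0064 + 0.1444 + 0.2500 = 0.4016
O = 0.2624 / √(0.3198 × 0.4016) = 0.2624 / 0.35837 = 0.7322
O = 0.7322 < 0.8 → No.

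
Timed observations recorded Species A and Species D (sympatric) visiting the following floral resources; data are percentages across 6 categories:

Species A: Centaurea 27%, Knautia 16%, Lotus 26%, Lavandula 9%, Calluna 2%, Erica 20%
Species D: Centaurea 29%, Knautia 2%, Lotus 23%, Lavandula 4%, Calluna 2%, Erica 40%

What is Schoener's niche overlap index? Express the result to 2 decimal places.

0.78

Convert percentages to proportions (divide by 100).
Σ|p₁ᵢ − p₂ᵢ| = 0.02 + 0.14 + 0.03 + 0.05 + 0.00 + 0.20 = 0.44
D = 1 − ½ × 0.44 = 1 − 0.220 = 0.7800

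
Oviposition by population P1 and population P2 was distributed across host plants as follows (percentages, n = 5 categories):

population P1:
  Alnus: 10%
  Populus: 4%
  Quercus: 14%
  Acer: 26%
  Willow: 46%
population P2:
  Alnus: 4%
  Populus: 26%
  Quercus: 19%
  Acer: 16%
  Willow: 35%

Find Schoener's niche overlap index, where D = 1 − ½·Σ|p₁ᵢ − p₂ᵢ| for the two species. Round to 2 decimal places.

0.73

Convert percentages to proportions (divide by 100).
Σ|p₁ᵢ − p₂ᵢ| = 0.06 + 0.22 + 0.05 + 0.10 + 0.11 = 0.54
D = 1 − ½ × 0.54 = 1 − 0.270 = 0.7300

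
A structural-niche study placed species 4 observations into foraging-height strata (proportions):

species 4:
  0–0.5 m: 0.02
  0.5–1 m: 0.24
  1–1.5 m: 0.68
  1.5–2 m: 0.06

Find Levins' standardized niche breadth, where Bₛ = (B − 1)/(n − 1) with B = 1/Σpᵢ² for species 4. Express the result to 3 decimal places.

Σpᵢ² = 0.02² + 0.24² + 0.68² + 0.06² = 0.0004 + 0.0576 + 0.4624 + 0.0036 = 0.5240
B = 1 / 0.5240 = 1.90840
Bₛ = (B − 1)/(n − 1) = (1.90840 − 1)/(4 − 1) = 0.90840/3 = 0.30280

0.303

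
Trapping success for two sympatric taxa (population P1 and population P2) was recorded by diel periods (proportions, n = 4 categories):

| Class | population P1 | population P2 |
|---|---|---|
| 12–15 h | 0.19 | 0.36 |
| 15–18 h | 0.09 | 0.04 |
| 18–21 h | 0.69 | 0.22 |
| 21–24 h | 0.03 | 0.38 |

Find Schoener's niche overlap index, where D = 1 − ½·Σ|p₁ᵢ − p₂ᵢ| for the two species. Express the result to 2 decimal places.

Σ|p₁ᵢ − p₂ᵢ| = 0.17 + 0.05 + 0.47 + 0.35 = 1.04
D = 1 − ½ × 1.04 = 1 − 0.520 = 0.4800

0.48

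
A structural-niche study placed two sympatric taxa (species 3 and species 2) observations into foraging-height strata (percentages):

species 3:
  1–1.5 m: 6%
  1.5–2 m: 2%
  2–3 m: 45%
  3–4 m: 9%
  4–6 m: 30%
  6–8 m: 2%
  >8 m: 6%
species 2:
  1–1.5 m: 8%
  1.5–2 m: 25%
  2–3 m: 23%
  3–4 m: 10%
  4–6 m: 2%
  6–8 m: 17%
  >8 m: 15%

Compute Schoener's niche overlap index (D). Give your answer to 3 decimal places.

0.500

Convert percentages to proportions (divide by 100).
Σ|p₁ᵢ − p₂ᵢ| = 0.02 + 0.23 + 0.22 + 0.01 + 0.28 + 0.15 + 0.09 = 1.00
D = 1 − ½ × 1.00 = 1 − 0.500 = 0.50000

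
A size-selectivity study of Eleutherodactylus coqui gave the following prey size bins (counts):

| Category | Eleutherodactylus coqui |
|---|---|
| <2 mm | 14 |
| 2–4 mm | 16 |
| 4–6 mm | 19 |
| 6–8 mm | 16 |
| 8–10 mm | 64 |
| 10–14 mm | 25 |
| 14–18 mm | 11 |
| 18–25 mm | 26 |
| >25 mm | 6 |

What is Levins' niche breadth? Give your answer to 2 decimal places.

Proportions for Eleutherodactylus coqui (n=197): 14/197=0.0711, 16/197=0.0812, 19/197=0.0964, 16/197=0.0812, 64/197=0.3249, 25/197=0.1269, 11/197=0.0558, 26/197=0.1320, 6/197=0.0305
Σpᵢ² = 0.0711² + 0.0812² + 0.0964² + 0.0812² + 0.3249² + 0.1269² + 0.0558² + 0.1320² + 0.0305² = 0.005055 + 0.006593 + 0.009293 + 0.006593 + 0.105560 + 0.016104 + 0.003114 + 0.017424 + 0.000930 = 0.170666
B = 1 / 0.170666 = 5.8594

5.86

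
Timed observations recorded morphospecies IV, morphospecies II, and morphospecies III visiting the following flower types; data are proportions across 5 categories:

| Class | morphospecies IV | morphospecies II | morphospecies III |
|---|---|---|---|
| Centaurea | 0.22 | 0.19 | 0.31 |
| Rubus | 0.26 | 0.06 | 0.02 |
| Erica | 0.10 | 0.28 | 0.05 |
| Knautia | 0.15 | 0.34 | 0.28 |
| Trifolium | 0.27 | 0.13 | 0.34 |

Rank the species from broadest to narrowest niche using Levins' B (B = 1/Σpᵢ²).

morphospecies IV > morphospecies II > morphospecies III

Σp_IVᵢ² = 0.22² + 0.26² + 0.10² + 0.15² + 0.27² = 0.0484 + 0.0676 + 0.0100 + 0.0225 + 0.0729 = 0.2214
B_IV = 1 / 0.2214 = 4.5167
Σp_IIᵢ² = 0.19² + 0.06² + 0.28² + 0.34² + 0.13² = 0.0361 + 0.0036 + 0.0784 + 0.1156 + 0.0169 = 0.2506
B_II = 1 / 0.2506 = 3.9904
Σp_IIIᵢ² = 0.31² + 0.02² + 0.05² + 0.28² + 0.34² = 0.0961 + 0.0004 + 0.0025 + 0.0784 + 0.1156 = 0.2930
B_III = 1 / 0.2930 = 3.4130
Ranking by B (broadest → narrowest): morphospecies IV (4.52) > morphospecies II (3.99) > morphospecies III (3.41)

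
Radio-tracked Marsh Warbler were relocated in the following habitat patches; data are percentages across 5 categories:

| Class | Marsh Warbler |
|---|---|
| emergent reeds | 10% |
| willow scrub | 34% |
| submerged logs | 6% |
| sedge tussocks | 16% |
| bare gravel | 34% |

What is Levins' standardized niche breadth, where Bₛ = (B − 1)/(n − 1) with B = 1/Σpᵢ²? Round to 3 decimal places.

0.675

Convert percentages to proportions (divide by 100).
Σpᵢ² = 0.10² + 0.34² + 0.06² + 0.16² + 0.34² = 0.0100 + 0.1156 + 0.0036 + 0.0256 + 0.1156 = 0.2704
B = 1 / 0.2704 = 3.69822
Bₛ = (B − 1)/(n − 1) = (3.69822 − 1)/(5 − 1) = 2.69822/4 = 0.67456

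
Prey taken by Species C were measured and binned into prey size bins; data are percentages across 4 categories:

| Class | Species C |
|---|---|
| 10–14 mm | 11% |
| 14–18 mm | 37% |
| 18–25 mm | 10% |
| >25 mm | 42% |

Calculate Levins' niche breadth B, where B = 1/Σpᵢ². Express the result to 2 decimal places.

2.98

Convert percentages to proportions (divide by 100).
Σpᵢ² = 0.11² + 0.37² + 0.10² + 0.42² = 0.0121 + 0.1369 + 0.0100 + 0.1764 = 0.3354
B = 1 / 0.3354 = 2.9815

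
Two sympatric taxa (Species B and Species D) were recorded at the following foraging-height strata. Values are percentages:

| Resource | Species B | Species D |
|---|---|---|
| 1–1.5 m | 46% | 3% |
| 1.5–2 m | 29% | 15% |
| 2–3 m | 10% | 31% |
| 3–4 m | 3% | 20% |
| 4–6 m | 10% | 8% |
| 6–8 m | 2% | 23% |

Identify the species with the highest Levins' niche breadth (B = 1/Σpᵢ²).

Convert percentages to proportions (divide by 100).
Σp_Bᵢ² = 0.46² + 0.29² + 0.10² + 0.03² + 0.10² + 0.02² = 0.2116 + 0.0841 + 0.0100 + 0.0009 + 0.0100 + 0.0004 = 0.3170
B_B = 1 / 0.3170 = 3.1546
Σp_Dᵢ² = 0.03² + 0.15² + 0.31² + 0.20² + 0.08² + 0.23² = 0.0009 + 0.0225 + 0.0961 + 0.0400 + 0.0064 + 0.0529 = 0.2188
B_D = 1 / 0.2188 = 4.5704
Highest B → broadest niche (most generalist): Species D (B = 4.57).

Species D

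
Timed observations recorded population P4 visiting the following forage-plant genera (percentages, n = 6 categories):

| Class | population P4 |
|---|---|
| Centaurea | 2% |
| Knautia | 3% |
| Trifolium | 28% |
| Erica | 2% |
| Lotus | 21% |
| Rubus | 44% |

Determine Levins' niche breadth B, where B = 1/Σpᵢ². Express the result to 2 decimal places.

Convert percentages to proportions (divide by 100).
Σpᵢ² = 0.02² + 0.03² + 0.28² + 0.02² + 0.21² + 0.44² = 0.0004 + 0.0009 + 0.0784 + 0.0004 + 0.0441 + 0.1936 = 0.3178
B = 1 / 0.3178 = 3.1466

3.15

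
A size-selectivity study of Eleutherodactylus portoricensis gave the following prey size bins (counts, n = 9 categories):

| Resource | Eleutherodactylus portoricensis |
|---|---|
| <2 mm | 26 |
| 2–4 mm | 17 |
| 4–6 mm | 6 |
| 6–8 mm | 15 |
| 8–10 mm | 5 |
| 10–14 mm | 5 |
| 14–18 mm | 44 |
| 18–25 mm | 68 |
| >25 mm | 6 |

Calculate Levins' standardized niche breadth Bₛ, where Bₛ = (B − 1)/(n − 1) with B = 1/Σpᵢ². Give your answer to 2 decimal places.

Proportions for Eleutherodactylus portoricensis (n=192): 26/192=0.1354, 17/192=0.0885, 6/192=0.0313, 15/192=0.0781, 5/192=0.0260, 5/192=0.0260, 44/192=0.2292, 68/192=0.3542, 6/192=0.0313
Σpᵢ² = 0.1354² + 0.0885² + 0.0313² + 0.0781² + 0.0260² + 0.0260² + 0.2292² + 0.3542² + 0.0313² = 0.018333 + 0.007832 + 0.000980 + 0.006100 + 0.000676 + 0.000676 + 0.052533 + 0.125458 + 0.000980 = 0.213568
B = 1 / 0.213568 = 4.6823
Bₛ = (B − 1)/(n − 1) = (4.6823 − 1)/(9 − 1) = 3.6823/8 = 0.4603

0.46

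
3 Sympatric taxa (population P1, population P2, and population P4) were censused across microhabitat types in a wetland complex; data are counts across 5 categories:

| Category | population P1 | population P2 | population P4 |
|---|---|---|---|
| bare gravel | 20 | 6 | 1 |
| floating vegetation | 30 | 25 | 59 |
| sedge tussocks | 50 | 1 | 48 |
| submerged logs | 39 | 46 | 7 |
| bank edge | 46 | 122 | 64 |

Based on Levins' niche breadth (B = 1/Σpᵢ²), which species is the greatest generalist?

population P1

Proportions for population P1 (n=185): 20/185=0.1081, 30/185=0.1622, 50/185=0.2703, 39/185=0.2108, 46/185=0.2486
Proportions for population P2 (n=200): 6/200=0.0300, 25/200=0.1250, 1/200=0.0050, 46/200=0.2300, 122/200=0.6100
Proportions for population P4 (n=179): 1/179=0.0056, 59/179=0.3296, 48/179=0.2682, 7/179=0.0391, 64/179=0.3575
Σp_P1ᵢ² = 0.1081² + 0.1622² + 0.2703² + 0.2108² + 0.2486² = 0.011686 + 0.026309 + 0.073062 + 0.044437 + 0.061802 = 0.217296
B_P1 = 1 / 0.217296 = 4.6020
Σp_P2ᵢ² = 0.0300² + 0.1250² + 0.0050² + 0.2300² + 0.6100² = 0.000900 + 0.015625 + 0.000025 + 0.052900 + 0.372100 = 0.441550
B_P2 = 1 / 0.441550 = 2.2647
Σp_P4ᵢ² = 0.0056² + 0.3296² + 0.2682² + 0.0391² + 0.3575² = 0.000031 + 0.108636 + 0.071931 + 0.001529 + 0.127806 = 0.309933
B_P4 = 1 / 0.309933 = 3.2265
Highest B → broadest niche (most generalist): population P1 (B = 4.60).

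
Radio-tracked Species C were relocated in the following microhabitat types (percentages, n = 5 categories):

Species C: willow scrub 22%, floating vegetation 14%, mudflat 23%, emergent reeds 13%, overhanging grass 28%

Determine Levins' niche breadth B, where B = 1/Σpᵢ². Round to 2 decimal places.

Convert percentages to proportions (divide by 100).
Σpᵢ² = 0.22² + 0.14² + 0.23² + 0.13² + 0.28² = 0.0484 + 0.0196 + 0.0529 + 0.0169 + 0.0784 = 0.2162
B = 1 / 0.2162 = 4.6253

4.63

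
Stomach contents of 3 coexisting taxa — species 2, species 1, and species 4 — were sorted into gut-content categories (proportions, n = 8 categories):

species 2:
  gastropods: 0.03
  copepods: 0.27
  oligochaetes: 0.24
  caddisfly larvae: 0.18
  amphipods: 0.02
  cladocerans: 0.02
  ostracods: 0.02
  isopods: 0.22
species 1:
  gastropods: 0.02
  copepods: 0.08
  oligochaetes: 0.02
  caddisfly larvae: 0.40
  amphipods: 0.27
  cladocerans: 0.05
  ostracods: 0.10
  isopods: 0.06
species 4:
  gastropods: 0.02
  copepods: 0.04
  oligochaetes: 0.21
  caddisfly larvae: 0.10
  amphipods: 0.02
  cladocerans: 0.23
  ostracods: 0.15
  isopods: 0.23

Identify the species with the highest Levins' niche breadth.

species 4

Σp_2ᵢ² = 0.03² + 0.27² + 0.24² + 0.18² + 0.02² + 0.02² + 0.02² + 0.22² = 0.0009 + 0.0729 + 0.0576 + 0.0324 + 0.0004 + 0.0004 + 0.0004 + 0.0484 = 0.2134
B_2 = 1 / 0.2134 = 4.6860
Σp_1ᵢ² = 0.02² + 0.08² + 0.02² + 0.40² + 0.27² + 0.05² + 0.10² + 0.06² = 0.0004 + 0.0064 + 0.0004 + 0.1600 + 0.0729 + 0.0025 + 0.0100 + 0.0036 = 0.2562
B_1 = 1 / 0.2562 = 3.9032
Σp_4ᵢ² = 0.02² + 0.04² + 0.21² + 0.10² + 0.02² + 0.23² + 0.15² + 0.23² = 0.0004 + 0.0016 + 0.0441 + 0.0100 + 0.0004 + 0.0529 + 0.0225 + 0.0529 = 0.1848
B_4 = 1 / 0.1848 = 5.4113
Highest B → broadest niche (most generalist): species 4 (B = 5.41).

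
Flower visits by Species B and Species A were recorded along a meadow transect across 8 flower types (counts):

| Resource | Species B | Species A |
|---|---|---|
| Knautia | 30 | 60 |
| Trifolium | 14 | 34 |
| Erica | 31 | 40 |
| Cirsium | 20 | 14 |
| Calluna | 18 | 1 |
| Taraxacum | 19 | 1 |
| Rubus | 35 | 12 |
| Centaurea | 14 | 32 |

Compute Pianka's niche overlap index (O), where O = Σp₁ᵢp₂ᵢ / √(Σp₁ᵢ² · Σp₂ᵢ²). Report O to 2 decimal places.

0.79

Proportions for Species B (n=181): 30/181=0.1657, 14/181=0.0773, 31/181=0.1713, 20/181=0.1105, 18/181=0.0994, 19/181=0.1050, 35/181=0.1934, 14/181=0.0773
Proportions for Species A (n=194): 60/194=0.3093, 34/194=0.1753, 40/194=0.2062, 14/194=0.0722, 1/194=0.0052, 1/194=0.0052, 12/194=0.0619, 32/194=0.1649
Σ p₁ᵢp₂ᵢ = 0.051251 + 0.013551 + 0.035322 + 0.007978 + 0.000517 + 0.000546 + 0.011971 + 0.012747 = 0.133883
Σp_1ᵢ² = 0.1657² + 0.0773² + 0.1713² + 0.1105² + 0.0994² + 0.1050² + 0.1934² + 0.0773² = 0.027456 + 0.005975 + 0.029344 + 0.012210 + 0.009880 + 0.011025 + 0.037404 + 0.005975 = 0.139269
Σp_2ᵢ² = 0.3093² + 0.1753² + 0.2062² + 0.0722² + 0.0052² + 0.0052² + 0.0619² + 0.1649² = 0.095666 + 0.030730 + 0.042518 + 0.005213 + 0.000027 + 0.000027 + 0.003832 + 0.027192 = 0.205205
O = 0.133883 / √(0.139269 × 0.205205) = 0.133883 / 0.1690523 = 0.7920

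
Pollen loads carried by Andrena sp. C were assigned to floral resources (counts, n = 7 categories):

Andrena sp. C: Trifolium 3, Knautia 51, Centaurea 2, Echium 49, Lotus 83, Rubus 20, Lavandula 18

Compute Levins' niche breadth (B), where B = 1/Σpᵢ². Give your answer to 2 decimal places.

Proportions for Andrena sp. C (n=226): 3/226=0.0133, 51/226=0.2257, 2/226=0.0088, 49/226=0.2168, 83/226=0.3673, 20/226=0.0885, 18/226=0.0796
Σpᵢ² = 0.0133² + 0.2257² + 0.0088² + 0.2168² + 0.3673² + 0.0885² + 0.0796² = 0.000177 + 0.050940 + 0.000077 + 0.047002 + 0.134909 + 0.007832 + 0.006336 = 0.247273
B = 1 / 0.247273 = 4.0441

4.04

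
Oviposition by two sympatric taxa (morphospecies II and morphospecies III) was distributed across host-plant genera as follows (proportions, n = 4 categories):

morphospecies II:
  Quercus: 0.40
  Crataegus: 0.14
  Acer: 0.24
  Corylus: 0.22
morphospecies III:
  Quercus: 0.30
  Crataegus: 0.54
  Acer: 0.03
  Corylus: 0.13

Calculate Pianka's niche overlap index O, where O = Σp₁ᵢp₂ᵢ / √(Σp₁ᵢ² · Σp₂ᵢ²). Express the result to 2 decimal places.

Σ p₁ᵢp₂ᵢ = 0.1200 + 0.0756 + 0.0072 + 0.0286 = 0.2314
Σp_1ᵢ² = 0.40² + 0.14² + 0.24² + 0.22² = 0.1600 + 0.0196 + 0.0576 + 0.0484 = 0.2856
Σp_2ᵢ² = 0.30² + 0.54² + 0.03² + 0.13² = 0.0900 + 0.2916 + 0.0009 + 0.0169 = 0.3994
O = 0.2314 / √(0.2856 × 0.3994) = 0.2314 / 0.33774 = 0.6851

0.69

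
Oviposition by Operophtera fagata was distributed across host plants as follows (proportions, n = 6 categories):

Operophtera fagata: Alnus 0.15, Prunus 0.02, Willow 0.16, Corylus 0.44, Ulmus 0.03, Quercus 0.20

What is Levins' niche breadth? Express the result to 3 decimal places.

Σpᵢ² = 0.15² + 0.02² + 0.16² + 0.44² + 0.03² + 0.20² = 0.0225 + 0.0004 + 0.0256 + 0.1936 + 0.0009 + 0.0400 = 0.2830
B = 1 / 0.2830 = 3.53357

3.534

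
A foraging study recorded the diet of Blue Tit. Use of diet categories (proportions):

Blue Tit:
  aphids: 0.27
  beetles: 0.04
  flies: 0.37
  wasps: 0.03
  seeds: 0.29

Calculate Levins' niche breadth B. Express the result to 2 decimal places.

Σpᵢ² = 0.27² + 0.04² + 0.37² + 0.03² + 0.29² = 0.0729 + 0.0016 + 0.1369 + 0.0009 + 0.0841 = 0.2964
B = 1 / 0.2964 = 3.3738

3.37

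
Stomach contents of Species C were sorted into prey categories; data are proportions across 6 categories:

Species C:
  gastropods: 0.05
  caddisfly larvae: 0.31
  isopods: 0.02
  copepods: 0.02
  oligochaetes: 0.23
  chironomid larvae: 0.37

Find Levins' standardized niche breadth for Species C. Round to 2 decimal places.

Σpᵢ² = 0.05² + 0.31² + 0.02² + 0.02² + 0.23² + 0.37² = 0.0025 + 0.0961 + 0.0004 + 0.0004 + 0.0529 + 0.1369 = 0.2892
B = 1 / 0.2892 = 3.4578
Bₛ = (B − 1)/(n − 1) = (3.4578 − 1)/(6 − 1) = 2.4578/5 = 0.4916

0.49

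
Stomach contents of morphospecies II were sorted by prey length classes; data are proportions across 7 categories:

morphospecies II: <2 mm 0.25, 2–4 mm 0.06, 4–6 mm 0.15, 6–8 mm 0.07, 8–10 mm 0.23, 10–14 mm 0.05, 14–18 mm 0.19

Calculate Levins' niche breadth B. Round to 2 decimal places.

Σpᵢ² = 0.25² + 0.06² + 0.15² + 0.07² + 0.23² + 0.05² + 0.19² = 0.0625 + 0.0036 + 0.0225 + 0.0049 + 0.0529 + 0.0025 + 0.0361 = 0.1850
B = 1 / 0.1850 = 5.4054

5.41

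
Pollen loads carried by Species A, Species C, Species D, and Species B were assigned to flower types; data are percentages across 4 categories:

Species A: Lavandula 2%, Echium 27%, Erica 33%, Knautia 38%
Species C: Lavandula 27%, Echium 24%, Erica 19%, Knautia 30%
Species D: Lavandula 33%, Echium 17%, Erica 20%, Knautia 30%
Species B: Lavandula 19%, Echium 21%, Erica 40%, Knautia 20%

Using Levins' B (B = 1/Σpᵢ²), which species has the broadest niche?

Convert percentages to proportions (divide by 100).
Σp_Aᵢ² = 0.02² + 0.27² + 0.33² + 0.38² = 0.0004 + 0.0729 + 0.1089 + 0.1444 = 0.3266
B_A = 1 / 0.3266 = 3.0618
Σp_Cᵢ² = 0.27² + 0.24² + 0.19² + 0.30² = 0.0729 + 0.0576 + 0.0361 + 0.0900 = 0.2566
B_C = 1 / 0.2566 = 3.8971
Σp_Dᵢ² = 0.33² + 0.17² + 0.20² + 0.30² = 0.1089 + 0.0289 + 0.0400 + 0.0900 = 0.2678
B_D = 1 / 0.2678 = 3.7341
Σp_Bᵢ² = 0.19² + 0.21² + 0.40² + 0.20² = 0.0361 + 0.0441 + 0.1600 + 0.0400 = 0.2802
B_B = 1 / 0.2802 = 3.5689
Highest B → broadest niche (most generalist): Species C (B = 3.90).

Species C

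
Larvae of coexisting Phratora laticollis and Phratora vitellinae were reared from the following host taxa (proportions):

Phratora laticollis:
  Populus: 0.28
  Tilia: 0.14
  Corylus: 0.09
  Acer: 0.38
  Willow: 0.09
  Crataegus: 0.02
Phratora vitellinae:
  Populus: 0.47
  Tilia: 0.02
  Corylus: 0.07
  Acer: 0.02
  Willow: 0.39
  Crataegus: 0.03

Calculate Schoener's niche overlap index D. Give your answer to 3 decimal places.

0.500

Σ|p₁ᵢ − p₂ᵢ| = 0.19 + 0.12 + 0.02 + 0.36 + 0.30 + 0.01 = 1.00
D = 1 − ½ × 1.00 = 1 − 0.500 = 0.50000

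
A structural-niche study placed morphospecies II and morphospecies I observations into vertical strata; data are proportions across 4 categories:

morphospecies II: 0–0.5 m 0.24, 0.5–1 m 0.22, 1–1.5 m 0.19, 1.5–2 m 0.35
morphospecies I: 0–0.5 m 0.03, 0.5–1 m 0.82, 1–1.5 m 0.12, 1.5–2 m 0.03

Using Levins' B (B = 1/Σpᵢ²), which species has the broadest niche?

Σp_IIᵢ² = 0.24² + 0.22² + 0.19² + 0.35² = 0.0576 + 0.0484 + 0.0361 + 0.1225 = 0.2646
B_II = 1 / 0.2646 = 3.7793
Σp_Iᵢ² = 0.03² + 0.82² + 0.12² + 0.03² = 0.0009 + 0.6724 + 0.0144 + 0.0009 = 0.6886
B_I = 1 / 0.6886 = 1.4522
Highest B → broadest niche (most generalist): morphospecies II (B = 3.78).

morphospecies II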